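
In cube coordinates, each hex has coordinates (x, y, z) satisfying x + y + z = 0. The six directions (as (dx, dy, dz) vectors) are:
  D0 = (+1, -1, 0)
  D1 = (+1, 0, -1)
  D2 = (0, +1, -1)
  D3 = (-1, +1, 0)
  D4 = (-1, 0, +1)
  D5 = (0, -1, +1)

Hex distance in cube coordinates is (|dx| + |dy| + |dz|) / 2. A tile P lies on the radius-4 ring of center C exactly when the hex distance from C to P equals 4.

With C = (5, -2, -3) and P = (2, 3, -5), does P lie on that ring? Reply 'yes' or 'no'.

|px - cx| = |2 - 5| = 3
|py - cy| = |3 - (-2)| = 5
|pz - cz| = |-5 - (-3)| = 2
distance = (3+5+2)/2 = 10/2 = 5
radius = 4; distance != radius -> no

Answer: no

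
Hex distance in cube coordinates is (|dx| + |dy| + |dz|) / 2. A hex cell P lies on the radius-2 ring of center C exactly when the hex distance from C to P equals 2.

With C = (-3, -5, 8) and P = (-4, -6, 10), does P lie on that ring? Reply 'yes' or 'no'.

|px - cx| = |-4 - (-3)| = 1
|py - cy| = |-6 - (-5)| = 1
|pz - cz| = |10 - 8| = 2
distance = (1+1+2)/2 = 4/2 = 2
radius = 2; distance == radius -> yes

Answer: yes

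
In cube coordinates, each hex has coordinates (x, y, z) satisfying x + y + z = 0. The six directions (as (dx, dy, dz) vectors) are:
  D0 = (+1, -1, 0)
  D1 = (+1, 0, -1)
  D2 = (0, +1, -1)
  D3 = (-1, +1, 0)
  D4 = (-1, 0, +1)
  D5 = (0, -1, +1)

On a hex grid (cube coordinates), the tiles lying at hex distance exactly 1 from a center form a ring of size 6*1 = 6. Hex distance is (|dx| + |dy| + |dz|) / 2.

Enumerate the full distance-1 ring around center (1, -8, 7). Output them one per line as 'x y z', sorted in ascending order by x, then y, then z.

Walk ring at distance 1 from (1, -8, 7):
Start at center + D4*1 = (0, -8, 8)
  hex 0: (0, -8, 8)
  hex 1: (1, -9, 8)
  hex 2: (2, -9, 7)
  hex 3: (2, -8, 6)
  hex 4: (1, -7, 6)
  hex 5: (0, -7, 7)
Sorted: 6 hexes.

Answer: 0 -8 8
0 -7 7
1 -9 8
1 -7 6
2 -9 7
2 -8 6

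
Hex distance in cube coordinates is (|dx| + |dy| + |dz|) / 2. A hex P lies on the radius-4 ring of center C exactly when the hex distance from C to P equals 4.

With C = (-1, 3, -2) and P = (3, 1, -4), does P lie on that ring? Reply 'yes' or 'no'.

|px - cx| = |3 - (-1)| = 4
|py - cy| = |1 - 3| = 2
|pz - cz| = |-4 - (-2)| = 2
distance = (4+2+2)/2 = 8/2 = 4
radius = 4; distance == radius -> yes

Answer: yes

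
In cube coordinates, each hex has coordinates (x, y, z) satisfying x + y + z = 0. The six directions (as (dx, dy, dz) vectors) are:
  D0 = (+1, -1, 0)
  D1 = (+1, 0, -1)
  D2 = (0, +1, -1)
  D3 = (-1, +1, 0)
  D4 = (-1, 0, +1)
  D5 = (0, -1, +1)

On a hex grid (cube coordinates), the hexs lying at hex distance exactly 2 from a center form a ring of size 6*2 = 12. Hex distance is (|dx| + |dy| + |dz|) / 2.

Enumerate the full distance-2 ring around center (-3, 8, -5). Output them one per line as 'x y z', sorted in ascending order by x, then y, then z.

Answer: -5 8 -3
-5 9 -4
-5 10 -5
-4 7 -3
-4 10 -6
-3 6 -3
-3 10 -7
-2 6 -4
-2 9 -7
-1 6 -5
-1 7 -6
-1 8 -7

Derivation:
Walk ring at distance 2 from (-3, 8, -5):
Start at center + D4*2 = (-5, 8, -3)
  hex 0: (-5, 8, -3)
  hex 1: (-4, 7, -3)
  hex 2: (-3, 6, -3)
  hex 3: (-2, 6, -4)
  hex 4: (-1, 6, -5)
  hex 5: (-1, 7, -6)
  hex 6: (-1, 8, -7)
  hex 7: (-2, 9, -7)
  hex 8: (-3, 10, -7)
  hex 9: (-4, 10, -6)
  hex 10: (-5, 10, -5)
  hex 11: (-5, 9, -4)
Sorted: 12 hexes.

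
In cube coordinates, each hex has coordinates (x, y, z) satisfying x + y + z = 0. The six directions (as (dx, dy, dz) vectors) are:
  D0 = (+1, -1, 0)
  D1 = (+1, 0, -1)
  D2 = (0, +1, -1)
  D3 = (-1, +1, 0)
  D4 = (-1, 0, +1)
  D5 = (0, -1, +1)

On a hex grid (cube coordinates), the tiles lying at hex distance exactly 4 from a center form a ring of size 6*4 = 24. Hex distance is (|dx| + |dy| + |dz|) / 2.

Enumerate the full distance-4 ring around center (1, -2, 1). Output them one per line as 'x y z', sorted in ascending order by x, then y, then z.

Walk ring at distance 4 from (1, -2, 1):
Start at center + D4*4 = (-3, -2, 5)
  hex 0: (-3, -2, 5)
  hex 1: (-2, -3, 5)
  hex 2: (-1, -4, 5)
  hex 3: (0, -5, 5)
  hex 4: (1, -6, 5)
  hex 5: (2, -6, 4)
  hex 6: (3, -6, 3)
  hex 7: (4, -6, 2)
  hex 8: (5, -6, 1)
  hex 9: (5, -5, 0)
  hex 10: (5, -4, -1)
  hex 11: (5, -3, -2)
  hex 12: (5, -2, -3)
  hex 13: (4, -1, -3)
  hex 14: (3, 0, -3)
  hex 15: (2, 1, -3)
  hex 16: (1, 2, -3)
  hex 17: (0, 2, -2)
  hex 18: (-1, 2, -1)
  hex 19: (-2, 2, 0)
  hex 20: (-3, 2, 1)
  hex 21: (-3, 1, 2)
  hex 22: (-3, 0, 3)
  hex 23: (-3, -1, 4)
Sorted: 24 hexes.

Answer: -3 -2 5
-3 -1 4
-3 0 3
-3 1 2
-3 2 1
-2 -3 5
-2 2 0
-1 -4 5
-1 2 -1
0 -5 5
0 2 -2
1 -6 5
1 2 -3
2 -6 4
2 1 -3
3 -6 3
3 0 -3
4 -6 2
4 -1 -3
5 -6 1
5 -5 0
5 -4 -1
5 -3 -2
5 -2 -3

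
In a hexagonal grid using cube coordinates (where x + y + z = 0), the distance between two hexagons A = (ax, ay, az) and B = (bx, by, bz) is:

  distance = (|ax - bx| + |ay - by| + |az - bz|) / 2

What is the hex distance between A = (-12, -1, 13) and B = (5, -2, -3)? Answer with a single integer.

|ax - bx| = |-12 - 5| = 17
|ay - by| = |-1 - (-2)| = 1
|az - bz| = |13 - (-3)| = 16
distance = (17 + 1 + 16) / 2 = 34 / 2 = 17

Answer: 17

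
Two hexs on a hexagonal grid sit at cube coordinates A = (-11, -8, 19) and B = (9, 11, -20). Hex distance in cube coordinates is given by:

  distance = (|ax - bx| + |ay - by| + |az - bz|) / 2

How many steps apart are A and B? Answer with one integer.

|ax - bx| = |-11 - 9| = 20
|ay - by| = |-8 - 11| = 19
|az - bz| = |19 - (-20)| = 39
distance = (20 + 19 + 39) / 2 = 78 / 2 = 39

Answer: 39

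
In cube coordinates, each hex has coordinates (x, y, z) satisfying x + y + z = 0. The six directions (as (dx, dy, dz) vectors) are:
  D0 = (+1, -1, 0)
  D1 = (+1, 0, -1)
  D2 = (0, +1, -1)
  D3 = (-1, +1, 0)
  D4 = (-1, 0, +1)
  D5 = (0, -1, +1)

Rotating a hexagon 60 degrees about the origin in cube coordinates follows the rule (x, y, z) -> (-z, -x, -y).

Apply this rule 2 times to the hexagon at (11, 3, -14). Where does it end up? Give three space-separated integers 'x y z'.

Answer: 3 -14 11

Derivation:
Start: (11, 3, -14)
Step 1: (11, 3, -14) -> (-(-14), -(11), -(3)) = (14, -11, -3)
Step 2: (14, -11, -3) -> (-(-3), -(14), -(-11)) = (3, -14, 11)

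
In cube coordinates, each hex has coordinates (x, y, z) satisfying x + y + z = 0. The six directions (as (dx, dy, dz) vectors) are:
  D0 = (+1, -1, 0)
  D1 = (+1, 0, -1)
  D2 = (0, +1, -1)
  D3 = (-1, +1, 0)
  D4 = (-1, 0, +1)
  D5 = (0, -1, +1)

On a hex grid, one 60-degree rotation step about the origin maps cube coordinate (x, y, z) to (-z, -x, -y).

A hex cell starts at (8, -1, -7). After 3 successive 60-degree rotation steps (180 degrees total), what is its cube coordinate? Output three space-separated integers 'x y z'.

Start: (8, -1, -7)
Step 1: (8, -1, -7) -> (-(-7), -(8), -(-1)) = (7, -8, 1)
Step 2: (7, -8, 1) -> (-(1), -(7), -(-8)) = (-1, -7, 8)
Step 3: (-1, -7, 8) -> (-(8), -(-1), -(-7)) = (-8, 1, 7)

Answer: -8 1 7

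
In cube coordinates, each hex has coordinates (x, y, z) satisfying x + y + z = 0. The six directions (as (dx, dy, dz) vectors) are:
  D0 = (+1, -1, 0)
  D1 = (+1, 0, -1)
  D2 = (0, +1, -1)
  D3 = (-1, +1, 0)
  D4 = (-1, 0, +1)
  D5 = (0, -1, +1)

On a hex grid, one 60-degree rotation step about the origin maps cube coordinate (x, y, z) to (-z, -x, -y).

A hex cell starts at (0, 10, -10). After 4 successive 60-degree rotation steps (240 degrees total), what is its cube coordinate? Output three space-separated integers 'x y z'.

Start: (0, 10, -10)
Step 1: (0, 10, -10) -> (-(-10), -(0), -(10)) = (10, 0, -10)
Step 2: (10, 0, -10) -> (-(-10), -(10), -(0)) = (10, -10, 0)
Step 3: (10, -10, 0) -> (-(0), -(10), -(-10)) = (0, -10, 10)
Step 4: (0, -10, 10) -> (-(10), -(0), -(-10)) = (-10, 0, 10)

Answer: -10 0 10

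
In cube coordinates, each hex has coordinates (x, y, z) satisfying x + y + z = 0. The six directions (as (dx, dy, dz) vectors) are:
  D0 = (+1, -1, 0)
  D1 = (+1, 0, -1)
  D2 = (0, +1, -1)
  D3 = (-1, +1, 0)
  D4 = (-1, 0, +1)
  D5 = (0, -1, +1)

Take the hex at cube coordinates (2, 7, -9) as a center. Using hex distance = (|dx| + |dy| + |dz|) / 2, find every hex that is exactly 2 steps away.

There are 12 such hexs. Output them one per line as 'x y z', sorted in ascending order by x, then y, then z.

Walk ring at distance 2 from (2, 7, -9):
Start at center + D4*2 = (0, 7, -7)
  hex 0: (0, 7, -7)
  hex 1: (1, 6, -7)
  hex 2: (2, 5, -7)
  hex 3: (3, 5, -8)
  hex 4: (4, 5, -9)
  hex 5: (4, 6, -10)
  hex 6: (4, 7, -11)
  hex 7: (3, 8, -11)
  hex 8: (2, 9, -11)
  hex 9: (1, 9, -10)
  hex 10: (0, 9, -9)
  hex 11: (0, 8, -8)
Sorted: 12 hexes.

Answer: 0 7 -7
0 8 -8
0 9 -9
1 6 -7
1 9 -10
2 5 -7
2 9 -11
3 5 -8
3 8 -11
4 5 -9
4 6 -10
4 7 -11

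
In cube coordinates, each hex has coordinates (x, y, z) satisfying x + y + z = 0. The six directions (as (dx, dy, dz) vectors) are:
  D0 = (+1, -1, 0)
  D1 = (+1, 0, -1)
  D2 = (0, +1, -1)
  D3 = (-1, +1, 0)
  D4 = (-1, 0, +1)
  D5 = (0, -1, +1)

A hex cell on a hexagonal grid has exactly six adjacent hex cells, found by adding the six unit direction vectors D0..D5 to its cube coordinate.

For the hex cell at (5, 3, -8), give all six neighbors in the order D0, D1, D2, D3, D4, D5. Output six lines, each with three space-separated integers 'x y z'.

Answer: 6 2 -8
6 3 -9
5 4 -9
4 4 -8
4 3 -7
5 2 -7

Derivation:
Center: (5, 3, -8). Add each direction:
  D0: (5, 3, -8) + (1, -1, 0) = (6, 2, -8)
  D1: (5, 3, -8) + (1, 0, -1) = (6, 3, -9)
  D2: (5, 3, -8) + (0, 1, -1) = (5, 4, -9)
  D3: (5, 3, -8) + (-1, 1, 0) = (4, 4, -8)
  D4: (5, 3, -8) + (-1, 0, 1) = (4, 3, -7)
  D5: (5, 3, -8) + (0, -1, 1) = (5, 2, -7)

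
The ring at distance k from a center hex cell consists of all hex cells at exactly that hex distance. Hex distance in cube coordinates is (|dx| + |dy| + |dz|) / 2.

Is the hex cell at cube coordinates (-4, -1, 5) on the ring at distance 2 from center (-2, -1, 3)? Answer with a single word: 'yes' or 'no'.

Answer: yes

Derivation:
|px - cx| = |-4 - (-2)| = 2
|py - cy| = |-1 - (-1)| = 0
|pz - cz| = |5 - 3| = 2
distance = (2+0+2)/2 = 4/2 = 2
radius = 2; distance == radius -> yes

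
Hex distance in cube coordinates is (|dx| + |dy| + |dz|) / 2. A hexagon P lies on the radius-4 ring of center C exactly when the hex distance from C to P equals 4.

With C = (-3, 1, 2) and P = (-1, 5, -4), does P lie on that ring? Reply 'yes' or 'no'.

|px - cx| = |-1 - (-3)| = 2
|py - cy| = |5 - 1| = 4
|pz - cz| = |-4 - 2| = 6
distance = (2+4+6)/2 = 12/2 = 6
radius = 4; distance != radius -> no

Answer: no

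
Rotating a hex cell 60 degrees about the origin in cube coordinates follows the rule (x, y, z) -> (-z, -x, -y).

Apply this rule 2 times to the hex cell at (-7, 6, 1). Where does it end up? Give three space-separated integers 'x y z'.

Start: (-7, 6, 1)
Step 1: (-7, 6, 1) -> (-(1), -(-7), -(6)) = (-1, 7, -6)
Step 2: (-1, 7, -6) -> (-(-6), -(-1), -(7)) = (6, 1, -7)

Answer: 6 1 -7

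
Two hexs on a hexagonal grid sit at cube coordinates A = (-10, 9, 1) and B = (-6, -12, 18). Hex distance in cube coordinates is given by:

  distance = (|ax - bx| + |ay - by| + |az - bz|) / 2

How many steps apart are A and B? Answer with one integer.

Answer: 21

Derivation:
|ax - bx| = |-10 - (-6)| = 4
|ay - by| = |9 - (-12)| = 21
|az - bz| = |1 - 18| = 17
distance = (4 + 21 + 17) / 2 = 42 / 2 = 21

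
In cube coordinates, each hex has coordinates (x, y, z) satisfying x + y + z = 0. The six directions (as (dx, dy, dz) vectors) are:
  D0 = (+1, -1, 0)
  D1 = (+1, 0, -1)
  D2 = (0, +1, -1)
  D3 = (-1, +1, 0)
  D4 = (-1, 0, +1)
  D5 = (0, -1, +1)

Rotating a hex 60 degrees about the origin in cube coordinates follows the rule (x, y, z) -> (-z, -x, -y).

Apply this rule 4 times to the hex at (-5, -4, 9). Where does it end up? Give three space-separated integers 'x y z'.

Answer: 9 -5 -4

Derivation:
Start: (-5, -4, 9)
Step 1: (-5, -4, 9) -> (-(9), -(-5), -(-4)) = (-9, 5, 4)
Step 2: (-9, 5, 4) -> (-(4), -(-9), -(5)) = (-4, 9, -5)
Step 3: (-4, 9, -5) -> (-(-5), -(-4), -(9)) = (5, 4, -9)
Step 4: (5, 4, -9) -> (-(-9), -(5), -(4)) = (9, -5, -4)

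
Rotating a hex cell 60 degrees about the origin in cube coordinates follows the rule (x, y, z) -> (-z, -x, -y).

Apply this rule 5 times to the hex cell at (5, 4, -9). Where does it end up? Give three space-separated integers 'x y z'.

Answer: -4 9 -5

Derivation:
Start: (5, 4, -9)
Step 1: (5, 4, -9) -> (-(-9), -(5), -(4)) = (9, -5, -4)
Step 2: (9, -5, -4) -> (-(-4), -(9), -(-5)) = (4, -9, 5)
Step 3: (4, -9, 5) -> (-(5), -(4), -(-9)) = (-5, -4, 9)
Step 4: (-5, -4, 9) -> (-(9), -(-5), -(-4)) = (-9, 5, 4)
Step 5: (-9, 5, 4) -> (-(4), -(-9), -(5)) = (-4, 9, -5)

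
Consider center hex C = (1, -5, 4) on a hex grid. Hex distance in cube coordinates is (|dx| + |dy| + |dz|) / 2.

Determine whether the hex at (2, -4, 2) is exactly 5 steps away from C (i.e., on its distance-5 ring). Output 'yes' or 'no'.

Answer: no

Derivation:
|px - cx| = |2 - 1| = 1
|py - cy| = |-4 - (-5)| = 1
|pz - cz| = |2 - 4| = 2
distance = (1+1+2)/2 = 4/2 = 2
radius = 5; distance != radius -> no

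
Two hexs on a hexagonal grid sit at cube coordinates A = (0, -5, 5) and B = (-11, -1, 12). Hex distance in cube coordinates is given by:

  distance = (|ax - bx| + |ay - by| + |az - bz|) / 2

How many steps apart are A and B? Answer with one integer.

|ax - bx| = |0 - (-11)| = 11
|ay - by| = |-5 - (-1)| = 4
|az - bz| = |5 - 12| = 7
distance = (11 + 4 + 7) / 2 = 22 / 2 = 11

Answer: 11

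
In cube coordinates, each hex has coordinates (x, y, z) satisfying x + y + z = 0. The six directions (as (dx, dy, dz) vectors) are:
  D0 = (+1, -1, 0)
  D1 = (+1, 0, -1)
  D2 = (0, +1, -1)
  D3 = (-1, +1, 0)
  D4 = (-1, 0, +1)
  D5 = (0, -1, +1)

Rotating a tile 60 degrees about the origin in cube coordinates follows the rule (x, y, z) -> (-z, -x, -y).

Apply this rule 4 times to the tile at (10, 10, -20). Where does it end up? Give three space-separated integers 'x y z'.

Answer: -20 10 10

Derivation:
Start: (10, 10, -20)
Step 1: (10, 10, -20) -> (-(-20), -(10), -(10)) = (20, -10, -10)
Step 2: (20, -10, -10) -> (-(-10), -(20), -(-10)) = (10, -20, 10)
Step 3: (10, -20, 10) -> (-(10), -(10), -(-20)) = (-10, -10, 20)
Step 4: (-10, -10, 20) -> (-(20), -(-10), -(-10)) = (-20, 10, 10)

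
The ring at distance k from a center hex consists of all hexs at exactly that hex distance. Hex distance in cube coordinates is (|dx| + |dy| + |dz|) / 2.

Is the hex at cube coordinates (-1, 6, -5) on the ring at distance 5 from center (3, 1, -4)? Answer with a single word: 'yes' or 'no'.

|px - cx| = |-1 - 3| = 4
|py - cy| = |6 - 1| = 5
|pz - cz| = |-5 - (-4)| = 1
distance = (4+5+1)/2 = 10/2 = 5
radius = 5; distance == radius -> yes

Answer: yes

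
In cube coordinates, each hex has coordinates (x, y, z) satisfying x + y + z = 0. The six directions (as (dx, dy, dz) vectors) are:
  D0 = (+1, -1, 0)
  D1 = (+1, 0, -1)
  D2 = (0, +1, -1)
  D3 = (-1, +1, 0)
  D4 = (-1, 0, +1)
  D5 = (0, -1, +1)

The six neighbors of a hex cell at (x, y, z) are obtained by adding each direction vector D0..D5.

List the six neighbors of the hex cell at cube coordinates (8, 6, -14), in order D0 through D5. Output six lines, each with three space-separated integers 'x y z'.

Answer: 9 5 -14
9 6 -15
8 7 -15
7 7 -14
7 6 -13
8 5 -13

Derivation:
Center: (8, 6, -14). Add each direction:
  D0: (8, 6, -14) + (1, -1, 0) = (9, 5, -14)
  D1: (8, 6, -14) + (1, 0, -1) = (9, 6, -15)
  D2: (8, 6, -14) + (0, 1, -1) = (8, 7, -15)
  D3: (8, 6, -14) + (-1, 1, 0) = (7, 7, -14)
  D4: (8, 6, -14) + (-1, 0, 1) = (7, 6, -13)
  D5: (8, 6, -14) + (0, -1, 1) = (8, 5, -13)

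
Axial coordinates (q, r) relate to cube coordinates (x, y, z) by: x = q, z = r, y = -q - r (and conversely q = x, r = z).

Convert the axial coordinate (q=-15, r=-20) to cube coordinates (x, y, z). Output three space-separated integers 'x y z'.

x = q = -15
z = r = -20
y = -x - z = -(-15) - (-20) = 35

Answer: -15 35 -20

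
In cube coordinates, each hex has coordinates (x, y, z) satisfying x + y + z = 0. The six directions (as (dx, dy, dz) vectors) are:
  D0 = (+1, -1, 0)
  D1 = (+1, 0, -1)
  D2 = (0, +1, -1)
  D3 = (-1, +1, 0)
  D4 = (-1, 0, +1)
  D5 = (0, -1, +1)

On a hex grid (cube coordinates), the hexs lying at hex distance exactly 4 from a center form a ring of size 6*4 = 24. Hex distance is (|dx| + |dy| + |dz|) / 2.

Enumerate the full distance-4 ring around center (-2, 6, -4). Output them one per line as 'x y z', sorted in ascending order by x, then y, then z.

Answer: -6 6 0
-6 7 -1
-6 8 -2
-6 9 -3
-6 10 -4
-5 5 0
-5 10 -5
-4 4 0
-4 10 -6
-3 3 0
-3 10 -7
-2 2 0
-2 10 -8
-1 2 -1
-1 9 -8
0 2 -2
0 8 -8
1 2 -3
1 7 -8
2 2 -4
2 3 -5
2 4 -6
2 5 -7
2 6 -8

Derivation:
Walk ring at distance 4 from (-2, 6, -4):
Start at center + D4*4 = (-6, 6, 0)
  hex 0: (-6, 6, 0)
  hex 1: (-5, 5, 0)
  hex 2: (-4, 4, 0)
  hex 3: (-3, 3, 0)
  hex 4: (-2, 2, 0)
  hex 5: (-1, 2, -1)
  hex 6: (0, 2, -2)
  hex 7: (1, 2, -3)
  hex 8: (2, 2, -4)
  hex 9: (2, 3, -5)
  hex 10: (2, 4, -6)
  hex 11: (2, 5, -7)
  hex 12: (2, 6, -8)
  hex 13: (1, 7, -8)
  hex 14: (0, 8, -8)
  hex 15: (-1, 9, -8)
  hex 16: (-2, 10, -8)
  hex 17: (-3, 10, -7)
  hex 18: (-4, 10, -6)
  hex 19: (-5, 10, -5)
  hex 20: (-6, 10, -4)
  hex 21: (-6, 9, -3)
  hex 22: (-6, 8, -2)
  hex 23: (-6, 7, -1)
Sorted: 24 hexes.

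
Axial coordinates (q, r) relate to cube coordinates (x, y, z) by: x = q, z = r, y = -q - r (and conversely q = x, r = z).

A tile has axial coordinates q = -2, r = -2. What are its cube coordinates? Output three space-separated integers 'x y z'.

x = q = -2
z = r = -2
y = -x - z = -(-2) - (-2) = 4

Answer: -2 4 -2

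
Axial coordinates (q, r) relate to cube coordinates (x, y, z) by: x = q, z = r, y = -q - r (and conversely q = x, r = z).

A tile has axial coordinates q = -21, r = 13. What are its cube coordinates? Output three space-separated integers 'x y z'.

Answer: -21 8 13

Derivation:
x = q = -21
z = r = 13
y = -x - z = -(-21) - (13) = 8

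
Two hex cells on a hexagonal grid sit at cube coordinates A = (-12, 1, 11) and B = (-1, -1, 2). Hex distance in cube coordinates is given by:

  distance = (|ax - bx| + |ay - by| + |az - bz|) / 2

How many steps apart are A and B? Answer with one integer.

Answer: 11

Derivation:
|ax - bx| = |-12 - (-1)| = 11
|ay - by| = |1 - (-1)| = 2
|az - bz| = |11 - 2| = 9
distance = (11 + 2 + 9) / 2 = 22 / 2 = 11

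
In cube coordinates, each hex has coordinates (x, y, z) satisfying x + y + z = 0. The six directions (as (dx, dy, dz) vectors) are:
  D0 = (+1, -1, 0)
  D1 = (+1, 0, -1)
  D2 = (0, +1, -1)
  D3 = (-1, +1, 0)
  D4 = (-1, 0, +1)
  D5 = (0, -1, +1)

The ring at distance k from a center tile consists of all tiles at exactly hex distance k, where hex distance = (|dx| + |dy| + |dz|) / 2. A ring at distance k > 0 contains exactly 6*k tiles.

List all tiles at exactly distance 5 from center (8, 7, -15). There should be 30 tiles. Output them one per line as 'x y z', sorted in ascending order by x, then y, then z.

Walk ring at distance 5 from (8, 7, -15):
Start at center + D4*5 = (3, 7, -10)
  hex 0: (3, 7, -10)
  hex 1: (4, 6, -10)
  hex 2: (5, 5, -10)
  hex 3: (6, 4, -10)
  hex 4: (7, 3, -10)
  hex 5: (8, 2, -10)
  hex 6: (9, 2, -11)
  hex 7: (10, 2, -12)
  hex 8: (11, 2, -13)
  hex 9: (12, 2, -14)
  hex 10: (13, 2, -15)
  hex 11: (13, 3, -16)
  hex 12: (13, 4, -17)
  hex 13: (13, 5, -18)
  hex 14: (13, 6, -19)
  hex 15: (13, 7, -20)
  hex 16: (12, 8, -20)
  hex 17: (11, 9, -20)
  hex 18: (10, 10, -20)
  hex 19: (9, 11, -20)
  hex 20: (8, 12, -20)
  hex 21: (7, 12, -19)
  hex 22: (6, 12, -18)
  hex 23: (5, 12, -17)
  hex 24: (4, 12, -16)
  hex 25: (3, 12, -15)
  hex 26: (3, 11, -14)
  hex 27: (3, 10, -13)
  hex 28: (3, 9, -12)
  hex 29: (3, 8, -11)
Sorted: 30 hexes.

Answer: 3 7 -10
3 8 -11
3 9 -12
3 10 -13
3 11 -14
3 12 -15
4 6 -10
4 12 -16
5 5 -10
5 12 -17
6 4 -10
6 12 -18
7 3 -10
7 12 -19
8 2 -10
8 12 -20
9 2 -11
9 11 -20
10 2 -12
10 10 -20
11 2 -13
11 9 -20
12 2 -14
12 8 -20
13 2 -15
13 3 -16
13 4 -17
13 5 -18
13 6 -19
13 7 -20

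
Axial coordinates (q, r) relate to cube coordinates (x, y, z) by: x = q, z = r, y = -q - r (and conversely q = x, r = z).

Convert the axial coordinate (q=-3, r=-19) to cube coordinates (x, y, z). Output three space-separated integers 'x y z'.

Answer: -3 22 -19

Derivation:
x = q = -3
z = r = -19
y = -x - z = -(-3) - (-19) = 22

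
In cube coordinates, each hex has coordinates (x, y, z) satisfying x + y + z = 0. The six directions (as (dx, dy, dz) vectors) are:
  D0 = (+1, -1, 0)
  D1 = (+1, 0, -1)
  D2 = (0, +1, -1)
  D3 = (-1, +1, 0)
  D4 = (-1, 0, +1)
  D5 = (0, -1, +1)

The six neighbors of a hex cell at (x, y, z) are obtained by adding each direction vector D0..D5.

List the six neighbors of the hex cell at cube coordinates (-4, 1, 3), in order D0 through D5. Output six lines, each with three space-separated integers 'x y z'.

Center: (-4, 1, 3). Add each direction:
  D0: (-4, 1, 3) + (1, -1, 0) = (-3, 0, 3)
  D1: (-4, 1, 3) + (1, 0, -1) = (-3, 1, 2)
  D2: (-4, 1, 3) + (0, 1, -1) = (-4, 2, 2)
  D3: (-4, 1, 3) + (-1, 1, 0) = (-5, 2, 3)
  D4: (-4, 1, 3) + (-1, 0, 1) = (-5, 1, 4)
  D5: (-4, 1, 3) + (0, -1, 1) = (-4, 0, 4)

Answer: -3 0 3
-3 1 2
-4 2 2
-5 2 3
-5 1 4
-4 0 4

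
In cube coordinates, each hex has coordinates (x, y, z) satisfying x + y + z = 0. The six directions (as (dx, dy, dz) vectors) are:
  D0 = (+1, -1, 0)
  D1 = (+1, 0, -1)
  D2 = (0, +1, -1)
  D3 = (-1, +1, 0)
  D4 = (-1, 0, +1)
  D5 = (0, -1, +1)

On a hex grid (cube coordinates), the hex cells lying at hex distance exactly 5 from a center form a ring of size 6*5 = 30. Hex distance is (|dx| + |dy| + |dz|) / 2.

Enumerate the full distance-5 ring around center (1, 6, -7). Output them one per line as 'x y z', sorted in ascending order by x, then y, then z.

Walk ring at distance 5 from (1, 6, -7):
Start at center + D4*5 = (-4, 6, -2)
  hex 0: (-4, 6, -2)
  hex 1: (-3, 5, -2)
  hex 2: (-2, 4, -2)
  hex 3: (-1, 3, -2)
  hex 4: (0, 2, -2)
  hex 5: (1, 1, -2)
  hex 6: (2, 1, -3)
  hex 7: (3, 1, -4)
  hex 8: (4, 1, -5)
  hex 9: (5, 1, -6)
  hex 10: (6, 1, -7)
  hex 11: (6, 2, -8)
  hex 12: (6, 3, -9)
  hex 13: (6, 4, -10)
  hex 14: (6, 5, -11)
  hex 15: (6, 6, -12)
  hex 16: (5, 7, -12)
  hex 17: (4, 8, -12)
  hex 18: (3, 9, -12)
  hex 19: (2, 10, -12)
  hex 20: (1, 11, -12)
  hex 21: (0, 11, -11)
  hex 22: (-1, 11, -10)
  hex 23: (-2, 11, -9)
  hex 24: (-3, 11, -8)
  hex 25: (-4, 11, -7)
  hex 26: (-4, 10, -6)
  hex 27: (-4, 9, -5)
  hex 28: (-4, 8, -4)
  hex 29: (-4, 7, -3)
Sorted: 30 hexes.

Answer: -4 6 -2
-4 7 -3
-4 8 -4
-4 9 -5
-4 10 -6
-4 11 -7
-3 5 -2
-3 11 -8
-2 4 -2
-2 11 -9
-1 3 -2
-1 11 -10
0 2 -2
0 11 -11
1 1 -2
1 11 -12
2 1 -3
2 10 -12
3 1 -4
3 9 -12
4 1 -5
4 8 -12
5 1 -6
5 7 -12
6 1 -7
6 2 -8
6 3 -9
6 4 -10
6 5 -11
6 6 -12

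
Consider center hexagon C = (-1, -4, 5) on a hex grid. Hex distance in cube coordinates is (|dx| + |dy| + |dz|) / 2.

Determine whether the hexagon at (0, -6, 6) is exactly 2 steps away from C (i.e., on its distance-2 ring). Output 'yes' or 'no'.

Answer: yes

Derivation:
|px - cx| = |0 - (-1)| = 1
|py - cy| = |-6 - (-4)| = 2
|pz - cz| = |6 - 5| = 1
distance = (1+2+1)/2 = 4/2 = 2
radius = 2; distance == radius -> yes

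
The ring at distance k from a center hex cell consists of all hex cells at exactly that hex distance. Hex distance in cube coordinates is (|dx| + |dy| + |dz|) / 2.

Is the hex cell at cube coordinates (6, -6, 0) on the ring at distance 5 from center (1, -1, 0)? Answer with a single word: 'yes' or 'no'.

Answer: yes

Derivation:
|px - cx| = |6 - 1| = 5
|py - cy| = |-6 - (-1)| = 5
|pz - cz| = |0 - 0| = 0
distance = (5+5+0)/2 = 10/2 = 5
radius = 5; distance == radius -> yes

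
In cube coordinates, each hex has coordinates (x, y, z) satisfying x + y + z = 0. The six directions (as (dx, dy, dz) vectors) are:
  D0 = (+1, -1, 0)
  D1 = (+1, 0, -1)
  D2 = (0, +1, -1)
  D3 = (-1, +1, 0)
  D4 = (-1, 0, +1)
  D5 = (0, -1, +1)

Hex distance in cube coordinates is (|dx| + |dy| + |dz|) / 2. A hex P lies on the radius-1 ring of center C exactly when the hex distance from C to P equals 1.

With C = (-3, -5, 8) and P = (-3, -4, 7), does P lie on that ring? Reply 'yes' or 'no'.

|px - cx| = |-3 - (-3)| = 0
|py - cy| = |-4 - (-5)| = 1
|pz - cz| = |7 - 8| = 1
distance = (0+1+1)/2 = 2/2 = 1
radius = 1; distance == radius -> yes

Answer: yes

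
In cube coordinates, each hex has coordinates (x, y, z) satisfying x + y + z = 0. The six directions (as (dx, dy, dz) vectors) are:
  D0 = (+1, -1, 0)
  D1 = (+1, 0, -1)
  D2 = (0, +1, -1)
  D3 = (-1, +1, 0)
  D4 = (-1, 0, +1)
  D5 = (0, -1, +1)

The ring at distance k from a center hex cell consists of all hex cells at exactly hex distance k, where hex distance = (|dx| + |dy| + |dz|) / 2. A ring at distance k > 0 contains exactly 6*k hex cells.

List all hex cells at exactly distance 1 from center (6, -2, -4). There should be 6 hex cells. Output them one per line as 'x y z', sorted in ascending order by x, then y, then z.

Walk ring at distance 1 from (6, -2, -4):
Start at center + D4*1 = (5, -2, -3)
  hex 0: (5, -2, -3)
  hex 1: (6, -3, -3)
  hex 2: (7, -3, -4)
  hex 3: (7, -2, -5)
  hex 4: (6, -1, -5)
  hex 5: (5, -1, -4)
Sorted: 6 hexes.

Answer: 5 -2 -3
5 -1 -4
6 -3 -3
6 -1 -5
7 -3 -4
7 -2 -5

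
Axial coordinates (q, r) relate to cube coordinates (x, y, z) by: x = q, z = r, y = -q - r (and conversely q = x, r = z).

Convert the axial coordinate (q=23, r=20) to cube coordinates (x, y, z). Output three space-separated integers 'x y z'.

Answer: 23 -43 20

Derivation:
x = q = 23
z = r = 20
y = -x - z = -(23) - (20) = -43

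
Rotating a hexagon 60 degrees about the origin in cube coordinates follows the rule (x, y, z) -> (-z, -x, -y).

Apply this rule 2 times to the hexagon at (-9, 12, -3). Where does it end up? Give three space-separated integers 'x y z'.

Start: (-9, 12, -3)
Step 1: (-9, 12, -3) -> (-(-3), -(-9), -(12)) = (3, 9, -12)
Step 2: (3, 9, -12) -> (-(-12), -(3), -(9)) = (12, -3, -9)

Answer: 12 -3 -9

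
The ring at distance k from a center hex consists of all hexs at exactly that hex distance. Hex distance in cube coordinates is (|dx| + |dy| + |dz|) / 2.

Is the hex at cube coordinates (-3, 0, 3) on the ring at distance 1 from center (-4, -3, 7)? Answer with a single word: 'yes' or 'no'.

|px - cx| = |-3 - (-4)| = 1
|py - cy| = |0 - (-3)| = 3
|pz - cz| = |3 - 7| = 4
distance = (1+3+4)/2 = 8/2 = 4
radius = 1; distance != radius -> no

Answer: no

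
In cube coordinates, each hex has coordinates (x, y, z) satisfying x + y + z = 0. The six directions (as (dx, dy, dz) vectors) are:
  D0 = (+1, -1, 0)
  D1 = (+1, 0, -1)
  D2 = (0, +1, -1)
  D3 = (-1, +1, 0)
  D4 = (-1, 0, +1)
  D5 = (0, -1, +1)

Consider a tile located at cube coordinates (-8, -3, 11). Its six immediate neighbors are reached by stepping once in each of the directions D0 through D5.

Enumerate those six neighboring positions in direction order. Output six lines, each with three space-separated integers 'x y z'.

Answer: -7 -4 11
-7 -3 10
-8 -2 10
-9 -2 11
-9 -3 12
-8 -4 12

Derivation:
Center: (-8, -3, 11). Add each direction:
  D0: (-8, -3, 11) + (1, -1, 0) = (-7, -4, 11)
  D1: (-8, -3, 11) + (1, 0, -1) = (-7, -3, 10)
  D2: (-8, -3, 11) + (0, 1, -1) = (-8, -2, 10)
  D3: (-8, -3, 11) + (-1, 1, 0) = (-9, -2, 11)
  D4: (-8, -3, 11) + (-1, 0, 1) = (-9, -3, 12)
  D5: (-8, -3, 11) + (0, -1, 1) = (-8, -4, 12)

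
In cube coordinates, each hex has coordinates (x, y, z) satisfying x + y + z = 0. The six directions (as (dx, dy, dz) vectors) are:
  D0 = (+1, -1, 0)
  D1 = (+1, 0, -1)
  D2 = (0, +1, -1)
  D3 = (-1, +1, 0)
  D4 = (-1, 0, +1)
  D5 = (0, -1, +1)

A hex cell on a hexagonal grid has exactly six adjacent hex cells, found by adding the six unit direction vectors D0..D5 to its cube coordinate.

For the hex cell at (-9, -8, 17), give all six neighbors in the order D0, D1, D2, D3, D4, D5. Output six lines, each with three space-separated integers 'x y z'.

Answer: -8 -9 17
-8 -8 16
-9 -7 16
-10 -7 17
-10 -8 18
-9 -9 18

Derivation:
Center: (-9, -8, 17). Add each direction:
  D0: (-9, -8, 17) + (1, -1, 0) = (-8, -9, 17)
  D1: (-9, -8, 17) + (1, 0, -1) = (-8, -8, 16)
  D2: (-9, -8, 17) + (0, 1, -1) = (-9, -7, 16)
  D3: (-9, -8, 17) + (-1, 1, 0) = (-10, -7, 17)
  D4: (-9, -8, 17) + (-1, 0, 1) = (-10, -8, 18)
  D5: (-9, -8, 17) + (0, -1, 1) = (-9, -9, 18)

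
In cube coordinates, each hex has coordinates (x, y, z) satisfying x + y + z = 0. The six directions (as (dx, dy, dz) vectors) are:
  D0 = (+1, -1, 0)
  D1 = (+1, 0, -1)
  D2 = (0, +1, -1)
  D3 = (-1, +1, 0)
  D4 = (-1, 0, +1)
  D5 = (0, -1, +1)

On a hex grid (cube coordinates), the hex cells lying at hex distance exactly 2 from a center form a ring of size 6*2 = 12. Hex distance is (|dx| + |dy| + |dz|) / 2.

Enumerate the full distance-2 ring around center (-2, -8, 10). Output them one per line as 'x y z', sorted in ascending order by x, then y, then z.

Answer: -4 -8 12
-4 -7 11
-4 -6 10
-3 -9 12
-3 -6 9
-2 -10 12
-2 -6 8
-1 -10 11
-1 -7 8
0 -10 10
0 -9 9
0 -8 8

Derivation:
Walk ring at distance 2 from (-2, -8, 10):
Start at center + D4*2 = (-4, -8, 12)
  hex 0: (-4, -8, 12)
  hex 1: (-3, -9, 12)
  hex 2: (-2, -10, 12)
  hex 3: (-1, -10, 11)
  hex 4: (0, -10, 10)
  hex 5: (0, -9, 9)
  hex 6: (0, -8, 8)
  hex 7: (-1, -7, 8)
  hex 8: (-2, -6, 8)
  hex 9: (-3, -6, 9)
  hex 10: (-4, -6, 10)
  hex 11: (-4, -7, 11)
Sorted: 12 hexes.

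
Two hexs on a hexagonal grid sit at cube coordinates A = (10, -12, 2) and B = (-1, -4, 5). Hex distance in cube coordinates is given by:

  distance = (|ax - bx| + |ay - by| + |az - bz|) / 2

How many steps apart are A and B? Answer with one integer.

|ax - bx| = |10 - (-1)| = 11
|ay - by| = |-12 - (-4)| = 8
|az - bz| = |2 - 5| = 3
distance = (11 + 8 + 3) / 2 = 22 / 2 = 11

Answer: 11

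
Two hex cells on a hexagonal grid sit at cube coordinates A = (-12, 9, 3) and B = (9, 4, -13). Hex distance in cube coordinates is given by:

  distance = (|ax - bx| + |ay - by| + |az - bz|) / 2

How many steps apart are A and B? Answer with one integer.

Answer: 21

Derivation:
|ax - bx| = |-12 - 9| = 21
|ay - by| = |9 - 4| = 5
|az - bz| = |3 - (-13)| = 16
distance = (21 + 5 + 16) / 2 = 42 / 2 = 21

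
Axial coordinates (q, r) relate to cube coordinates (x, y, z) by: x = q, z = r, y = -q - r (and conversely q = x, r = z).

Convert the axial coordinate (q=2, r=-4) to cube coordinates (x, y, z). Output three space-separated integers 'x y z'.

Answer: 2 2 -4

Derivation:
x = q = 2
z = r = -4
y = -x - z = -(2) - (-4) = 2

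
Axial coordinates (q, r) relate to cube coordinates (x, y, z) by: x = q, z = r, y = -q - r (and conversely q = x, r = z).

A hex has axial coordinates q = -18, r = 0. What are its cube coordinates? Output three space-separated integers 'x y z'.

x = q = -18
z = r = 0
y = -x - z = -(-18) - (0) = 18

Answer: -18 18 0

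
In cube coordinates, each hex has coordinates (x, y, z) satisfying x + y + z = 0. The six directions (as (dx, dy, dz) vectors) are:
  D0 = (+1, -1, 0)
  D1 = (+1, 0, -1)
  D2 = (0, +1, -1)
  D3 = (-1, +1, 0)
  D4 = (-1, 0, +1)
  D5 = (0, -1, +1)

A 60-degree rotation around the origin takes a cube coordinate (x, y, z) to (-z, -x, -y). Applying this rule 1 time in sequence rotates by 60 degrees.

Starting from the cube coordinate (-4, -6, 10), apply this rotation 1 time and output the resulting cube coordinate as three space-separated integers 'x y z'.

Start: (-4, -6, 10)
Step 1: (-4, -6, 10) -> (-(10), -(-4), -(-6)) = (-10, 4, 6)

Answer: -10 4 6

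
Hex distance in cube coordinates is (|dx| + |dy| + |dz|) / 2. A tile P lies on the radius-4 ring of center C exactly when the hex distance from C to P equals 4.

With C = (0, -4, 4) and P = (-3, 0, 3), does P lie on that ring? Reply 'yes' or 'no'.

Answer: yes

Derivation:
|px - cx| = |-3 - 0| = 3
|py - cy| = |0 - (-4)| = 4
|pz - cz| = |3 - 4| = 1
distance = (3+4+1)/2 = 8/2 = 4
radius = 4; distance == radius -> yes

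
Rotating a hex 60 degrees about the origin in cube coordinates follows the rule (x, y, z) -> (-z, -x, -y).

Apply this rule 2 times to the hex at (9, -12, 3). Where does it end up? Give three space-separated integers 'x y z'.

Start: (9, -12, 3)
Step 1: (9, -12, 3) -> (-(3), -(9), -(-12)) = (-3, -9, 12)
Step 2: (-3, -9, 12) -> (-(12), -(-3), -(-9)) = (-12, 3, 9)

Answer: -12 3 9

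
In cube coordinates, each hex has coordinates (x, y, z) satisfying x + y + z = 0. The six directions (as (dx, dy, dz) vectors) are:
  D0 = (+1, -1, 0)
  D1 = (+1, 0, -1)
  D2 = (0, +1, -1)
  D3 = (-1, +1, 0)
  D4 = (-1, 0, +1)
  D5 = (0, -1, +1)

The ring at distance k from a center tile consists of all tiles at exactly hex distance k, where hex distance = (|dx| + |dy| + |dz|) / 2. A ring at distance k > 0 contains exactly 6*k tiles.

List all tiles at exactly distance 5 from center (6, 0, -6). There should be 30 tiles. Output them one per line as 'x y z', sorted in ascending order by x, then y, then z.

Answer: 1 0 -1
1 1 -2
1 2 -3
1 3 -4
1 4 -5
1 5 -6
2 -1 -1
2 5 -7
3 -2 -1
3 5 -8
4 -3 -1
4 5 -9
5 -4 -1
5 5 -10
6 -5 -1
6 5 -11
7 -5 -2
7 4 -11
8 -5 -3
8 3 -11
9 -5 -4
9 2 -11
10 -5 -5
10 1 -11
11 -5 -6
11 -4 -7
11 -3 -8
11 -2 -9
11 -1 -10
11 0 -11

Derivation:
Walk ring at distance 5 from (6, 0, -6):
Start at center + D4*5 = (1, 0, -1)
  hex 0: (1, 0, -1)
  hex 1: (2, -1, -1)
  hex 2: (3, -2, -1)
  hex 3: (4, -3, -1)
  hex 4: (5, -4, -1)
  hex 5: (6, -5, -1)
  hex 6: (7, -5, -2)
  hex 7: (8, -5, -3)
  hex 8: (9, -5, -4)
  hex 9: (10, -5, -5)
  hex 10: (11, -5, -6)
  hex 11: (11, -4, -7)
  hex 12: (11, -3, -8)
  hex 13: (11, -2, -9)
  hex 14: (11, -1, -10)
  hex 15: (11, 0, -11)
  hex 16: (10, 1, -11)
  hex 17: (9, 2, -11)
  hex 18: (8, 3, -11)
  hex 19: (7, 4, -11)
  hex 20: (6, 5, -11)
  hex 21: (5, 5, -10)
  hex 22: (4, 5, -9)
  hex 23: (3, 5, -8)
  hex 24: (2, 5, -7)
  hex 25: (1, 5, -6)
  hex 26: (1, 4, -5)
  hex 27: (1, 3, -4)
  hex 28: (1, 2, -3)
  hex 29: (1, 1, -2)
Sorted: 30 hexes.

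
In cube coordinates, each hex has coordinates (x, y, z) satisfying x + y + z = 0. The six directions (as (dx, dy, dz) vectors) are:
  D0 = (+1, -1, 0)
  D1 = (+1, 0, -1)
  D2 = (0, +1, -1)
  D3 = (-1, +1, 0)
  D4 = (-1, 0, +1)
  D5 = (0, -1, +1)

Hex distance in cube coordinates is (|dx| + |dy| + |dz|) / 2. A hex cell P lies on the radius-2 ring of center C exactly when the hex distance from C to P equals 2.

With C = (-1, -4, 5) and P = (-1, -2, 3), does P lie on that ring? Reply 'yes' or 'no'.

Answer: yes

Derivation:
|px - cx| = |-1 - (-1)| = 0
|py - cy| = |-2 - (-4)| = 2
|pz - cz| = |3 - 5| = 2
distance = (0+2+2)/2 = 4/2 = 2
radius = 2; distance == radius -> yes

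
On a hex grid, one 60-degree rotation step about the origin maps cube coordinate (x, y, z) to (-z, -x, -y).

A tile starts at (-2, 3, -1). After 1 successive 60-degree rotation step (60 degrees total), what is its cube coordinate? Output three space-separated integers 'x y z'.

Answer: 1 2 -3

Derivation:
Start: (-2, 3, -1)
Step 1: (-2, 3, -1) -> (-(-1), -(-2), -(3)) = (1, 2, -3)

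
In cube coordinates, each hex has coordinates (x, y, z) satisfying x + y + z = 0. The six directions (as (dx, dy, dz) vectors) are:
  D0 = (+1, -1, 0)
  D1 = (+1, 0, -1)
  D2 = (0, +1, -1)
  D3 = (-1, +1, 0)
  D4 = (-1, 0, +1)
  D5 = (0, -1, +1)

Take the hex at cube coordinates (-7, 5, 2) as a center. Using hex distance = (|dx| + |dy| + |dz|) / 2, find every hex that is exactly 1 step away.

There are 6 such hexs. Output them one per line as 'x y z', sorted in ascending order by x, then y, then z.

Answer: -8 5 3
-8 6 2
-7 4 3
-7 6 1
-6 4 2
-6 5 1

Derivation:
Walk ring at distance 1 from (-7, 5, 2):
Start at center + D4*1 = (-8, 5, 3)
  hex 0: (-8, 5, 3)
  hex 1: (-7, 4, 3)
  hex 2: (-6, 4, 2)
  hex 3: (-6, 5, 1)
  hex 4: (-7, 6, 1)
  hex 5: (-8, 6, 2)
Sorted: 6 hexes.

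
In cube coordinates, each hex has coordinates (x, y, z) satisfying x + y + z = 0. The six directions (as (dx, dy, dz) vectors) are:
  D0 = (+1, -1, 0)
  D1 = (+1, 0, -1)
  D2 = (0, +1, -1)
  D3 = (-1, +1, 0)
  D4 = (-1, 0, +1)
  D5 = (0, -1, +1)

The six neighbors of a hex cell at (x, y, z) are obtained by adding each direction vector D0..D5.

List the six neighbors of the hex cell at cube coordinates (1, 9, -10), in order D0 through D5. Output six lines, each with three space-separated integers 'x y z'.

Center: (1, 9, -10). Add each direction:
  D0: (1, 9, -10) + (1, -1, 0) = (2, 8, -10)
  D1: (1, 9, -10) + (1, 0, -1) = (2, 9, -11)
  D2: (1, 9, -10) + (0, 1, -1) = (1, 10, -11)
  D3: (1, 9, -10) + (-1, 1, 0) = (0, 10, -10)
  D4: (1, 9, -10) + (-1, 0, 1) = (0, 9, -9)
  D5: (1, 9, -10) + (0, -1, 1) = (1, 8, -9)

Answer: 2 8 -10
2 9 -11
1 10 -11
0 10 -10
0 9 -9
1 8 -9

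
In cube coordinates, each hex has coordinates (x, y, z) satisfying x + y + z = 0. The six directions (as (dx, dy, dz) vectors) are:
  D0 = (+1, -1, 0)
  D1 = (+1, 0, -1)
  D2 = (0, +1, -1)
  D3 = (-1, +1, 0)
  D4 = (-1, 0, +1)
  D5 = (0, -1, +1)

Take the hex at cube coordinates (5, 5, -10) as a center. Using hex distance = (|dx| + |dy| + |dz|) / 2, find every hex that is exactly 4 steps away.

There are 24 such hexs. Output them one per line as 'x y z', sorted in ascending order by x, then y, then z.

Walk ring at distance 4 from (5, 5, -10):
Start at center + D4*4 = (1, 5, -6)
  hex 0: (1, 5, -6)
  hex 1: (2, 4, -6)
  hex 2: (3, 3, -6)
  hex 3: (4, 2, -6)
  hex 4: (5, 1, -6)
  hex 5: (6, 1, -7)
  hex 6: (7, 1, -8)
  hex 7: (8, 1, -9)
  hex 8: (9, 1, -10)
  hex 9: (9, 2, -11)
  hex 10: (9, 3, -12)
  hex 11: (9, 4, -13)
  hex 12: (9, 5, -14)
  hex 13: (8, 6, -14)
  hex 14: (7, 7, -14)
  hex 15: (6, 8, -14)
  hex 16: (5, 9, -14)
  hex 17: (4, 9, -13)
  hex 18: (3, 9, -12)
  hex 19: (2, 9, -11)
  hex 20: (1, 9, -10)
  hex 21: (1, 8, -9)
  hex 22: (1, 7, -8)
  hex 23: (1, 6, -7)
Sorted: 24 hexes.

Answer: 1 5 -6
1 6 -7
1 7 -8
1 8 -9
1 9 -10
2 4 -6
2 9 -11
3 3 -6
3 9 -12
4 2 -6
4 9 -13
5 1 -6
5 9 -14
6 1 -7
6 8 -14
7 1 -8
7 7 -14
8 1 -9
8 6 -14
9 1 -10
9 2 -11
9 3 -12
9 4 -13
9 5 -14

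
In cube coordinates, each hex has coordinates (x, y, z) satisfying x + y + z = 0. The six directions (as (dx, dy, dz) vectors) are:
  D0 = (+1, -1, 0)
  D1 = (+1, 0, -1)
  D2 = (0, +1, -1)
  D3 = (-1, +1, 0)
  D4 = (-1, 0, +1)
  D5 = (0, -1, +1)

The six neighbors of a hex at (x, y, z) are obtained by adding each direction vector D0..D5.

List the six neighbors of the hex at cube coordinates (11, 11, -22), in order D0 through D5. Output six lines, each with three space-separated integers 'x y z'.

Center: (11, 11, -22). Add each direction:
  D0: (11, 11, -22) + (1, -1, 0) = (12, 10, -22)
  D1: (11, 11, -22) + (1, 0, -1) = (12, 11, -23)
  D2: (11, 11, -22) + (0, 1, -1) = (11, 12, -23)
  D3: (11, 11, -22) + (-1, 1, 0) = (10, 12, -22)
  D4: (11, 11, -22) + (-1, 0, 1) = (10, 11, -21)
  D5: (11, 11, -22) + (0, -1, 1) = (11, 10, -21)

Answer: 12 10 -22
12 11 -23
11 12 -23
10 12 -22
10 11 -21
11 10 -21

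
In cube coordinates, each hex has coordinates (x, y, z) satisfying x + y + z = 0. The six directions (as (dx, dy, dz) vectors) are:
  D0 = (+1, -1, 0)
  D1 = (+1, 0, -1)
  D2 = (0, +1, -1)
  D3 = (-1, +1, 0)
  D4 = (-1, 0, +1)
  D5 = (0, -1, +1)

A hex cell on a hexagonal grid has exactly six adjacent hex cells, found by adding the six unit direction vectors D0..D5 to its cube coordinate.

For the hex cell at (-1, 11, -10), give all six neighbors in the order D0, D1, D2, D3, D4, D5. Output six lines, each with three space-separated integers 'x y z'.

Answer: 0 10 -10
0 11 -11
-1 12 -11
-2 12 -10
-2 11 -9
-1 10 -9

Derivation:
Center: (-1, 11, -10). Add each direction:
  D0: (-1, 11, -10) + (1, -1, 0) = (0, 10, -10)
  D1: (-1, 11, -10) + (1, 0, -1) = (0, 11, -11)
  D2: (-1, 11, -10) + (0, 1, -1) = (-1, 12, -11)
  D3: (-1, 11, -10) + (-1, 1, 0) = (-2, 12, -10)
  D4: (-1, 11, -10) + (-1, 0, 1) = (-2, 11, -9)
  D5: (-1, 11, -10) + (0, -1, 1) = (-1, 10, -9)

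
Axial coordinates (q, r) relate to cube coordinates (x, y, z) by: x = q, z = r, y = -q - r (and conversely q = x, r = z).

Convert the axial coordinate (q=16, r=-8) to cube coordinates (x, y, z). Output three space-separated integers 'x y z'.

Answer: 16 -8 -8

Derivation:
x = q = 16
z = r = -8
y = -x - z = -(16) - (-8) = -8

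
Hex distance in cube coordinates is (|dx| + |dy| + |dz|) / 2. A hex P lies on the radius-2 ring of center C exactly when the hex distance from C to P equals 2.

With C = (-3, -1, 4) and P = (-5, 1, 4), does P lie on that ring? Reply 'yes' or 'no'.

|px - cx| = |-5 - (-3)| = 2
|py - cy| = |1 - (-1)| = 2
|pz - cz| = |4 - 4| = 0
distance = (2+2+0)/2 = 4/2 = 2
radius = 2; distance == radius -> yes

Answer: yes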